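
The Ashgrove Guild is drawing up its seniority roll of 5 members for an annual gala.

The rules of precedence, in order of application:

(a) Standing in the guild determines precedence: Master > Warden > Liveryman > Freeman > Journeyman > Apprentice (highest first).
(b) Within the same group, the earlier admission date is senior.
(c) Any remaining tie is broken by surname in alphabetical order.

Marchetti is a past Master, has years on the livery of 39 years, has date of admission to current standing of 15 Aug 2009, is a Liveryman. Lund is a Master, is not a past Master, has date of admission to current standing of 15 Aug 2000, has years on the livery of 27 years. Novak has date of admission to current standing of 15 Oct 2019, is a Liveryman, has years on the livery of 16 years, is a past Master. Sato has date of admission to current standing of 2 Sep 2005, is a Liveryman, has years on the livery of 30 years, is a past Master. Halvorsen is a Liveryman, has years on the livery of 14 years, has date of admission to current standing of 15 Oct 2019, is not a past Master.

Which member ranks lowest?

By standing in the guild: Lund (Master); then Sato, Marchetti, Halvorsen and Novak (Liveryman).
Among Sato, Marchetti, Halvorsen and Novak, by date of admission to current standing (earlier first): Sato (2 Sep 2005) before Marchetti (15 Aug 2009) before Halvorsen and Novak (15 Oct 2019).
Among Halvorsen and Novak, alphabetically by surname: Halvorsen before Novak.
Order: Lund, Sato, Marchetti, Halvorsen, Novak.

Novak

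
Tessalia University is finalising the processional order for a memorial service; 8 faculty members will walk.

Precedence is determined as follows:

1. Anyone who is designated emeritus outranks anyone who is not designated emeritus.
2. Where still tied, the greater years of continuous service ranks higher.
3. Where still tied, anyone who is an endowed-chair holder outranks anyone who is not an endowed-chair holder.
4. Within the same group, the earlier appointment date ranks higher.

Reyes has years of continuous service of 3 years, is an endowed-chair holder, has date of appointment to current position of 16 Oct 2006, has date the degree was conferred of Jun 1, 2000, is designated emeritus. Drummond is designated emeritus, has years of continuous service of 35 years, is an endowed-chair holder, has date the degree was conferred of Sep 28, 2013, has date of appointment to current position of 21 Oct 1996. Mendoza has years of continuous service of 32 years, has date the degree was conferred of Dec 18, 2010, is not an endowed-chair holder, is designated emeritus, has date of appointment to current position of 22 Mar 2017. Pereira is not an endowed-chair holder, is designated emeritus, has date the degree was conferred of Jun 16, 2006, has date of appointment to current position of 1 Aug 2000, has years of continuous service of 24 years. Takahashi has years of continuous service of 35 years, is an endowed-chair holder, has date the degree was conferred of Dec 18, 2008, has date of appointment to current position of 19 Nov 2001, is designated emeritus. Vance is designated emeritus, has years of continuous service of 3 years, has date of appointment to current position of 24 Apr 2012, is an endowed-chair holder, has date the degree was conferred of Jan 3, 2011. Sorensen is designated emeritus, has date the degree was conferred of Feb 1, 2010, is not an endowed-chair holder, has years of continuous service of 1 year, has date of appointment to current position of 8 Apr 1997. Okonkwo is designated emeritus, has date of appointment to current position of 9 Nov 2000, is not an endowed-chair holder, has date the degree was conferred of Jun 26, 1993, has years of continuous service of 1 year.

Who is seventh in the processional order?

Sorensen

By the first rule: Drummond, Takahashi, Mendoza, Pereira, Reyes, Vance, Sorensen and Okonkwo (each designated emeritus).
Among Drummond, Takahashi, Mendoza, Pereira, Reyes, Vance, Sorensen and Okonkwo, by years of continuous service (higher first): Drummond and Takahashi (35 years) before Mendoza (32 years) before Pereira (24 years) before Reyes and Vance (3 years) before Sorensen and Okonkwo (1 year).
Drummond and Takahashi are each an endowed-chair holder, so the next rule applies.
Among Drummond and Takahashi, by date of appointment to current position (earlier first): Drummond (21 Oct 1996) before Takahashi (19 Nov 2001).
Reyes and Vance are each an endowed-chair holder, so the next rule applies.
Among Reyes and Vance, by date of appointment to current position (earlier first): Reyes (16 Oct 2006) before Vance (24 Apr 2012).
Sorensen and Okonkwo are each not an endowed-chair holder, so the next rule applies.
Among Sorensen and Okonkwo, by date of appointment to current position (earlier first): Sorensen (8 Apr 1997) before Okonkwo (9 Nov 2000).
Order: Drummond, Takahashi, Mendoza, Pereira, Reyes, Vance, Sorensen, Okonkwo.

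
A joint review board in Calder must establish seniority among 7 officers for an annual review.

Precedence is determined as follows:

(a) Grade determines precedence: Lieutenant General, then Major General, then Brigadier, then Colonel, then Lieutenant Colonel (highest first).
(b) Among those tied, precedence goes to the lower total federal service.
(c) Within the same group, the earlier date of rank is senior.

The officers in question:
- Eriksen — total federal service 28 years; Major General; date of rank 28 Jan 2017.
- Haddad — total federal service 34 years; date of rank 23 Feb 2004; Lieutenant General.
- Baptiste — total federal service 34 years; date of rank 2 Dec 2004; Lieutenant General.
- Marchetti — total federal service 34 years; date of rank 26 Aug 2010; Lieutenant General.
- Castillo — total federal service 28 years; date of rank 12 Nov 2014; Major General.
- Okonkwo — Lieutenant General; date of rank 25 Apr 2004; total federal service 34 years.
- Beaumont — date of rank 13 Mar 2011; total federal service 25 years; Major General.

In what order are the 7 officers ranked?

Haddad, Okonkwo, Baptiste, Marchetti, Beaumont, Castillo, Eriksen

By grade: Haddad, Okonkwo, Baptiste and Marchetti (Lieutenant General); then Beaumont, Castillo and Eriksen (Major General).
Haddad, Okonkwo, Baptiste and Marchetti all have total federal service 34 years, so the next rule applies.
Among Haddad, Okonkwo, Baptiste and Marchetti, by date of rank (earlier first): Haddad (23 Feb 2004) before Okonkwo (25 Apr 2004) before Baptiste (2 Dec 2004) before Marchetti (26 Aug 2010).
Among Beaumont, Castillo and Eriksen, by total federal service (lower first): Beaumont (25 years) before Castillo and Eriksen (28 years).
Among Castillo and Eriksen, by date of rank (earlier first): Castillo (12 Nov 2014) before Eriksen (28 Jan 2017).
Full order: Haddad, Okonkwo, Baptiste, Marchetti, Beaumont, Castillo, Eriksen.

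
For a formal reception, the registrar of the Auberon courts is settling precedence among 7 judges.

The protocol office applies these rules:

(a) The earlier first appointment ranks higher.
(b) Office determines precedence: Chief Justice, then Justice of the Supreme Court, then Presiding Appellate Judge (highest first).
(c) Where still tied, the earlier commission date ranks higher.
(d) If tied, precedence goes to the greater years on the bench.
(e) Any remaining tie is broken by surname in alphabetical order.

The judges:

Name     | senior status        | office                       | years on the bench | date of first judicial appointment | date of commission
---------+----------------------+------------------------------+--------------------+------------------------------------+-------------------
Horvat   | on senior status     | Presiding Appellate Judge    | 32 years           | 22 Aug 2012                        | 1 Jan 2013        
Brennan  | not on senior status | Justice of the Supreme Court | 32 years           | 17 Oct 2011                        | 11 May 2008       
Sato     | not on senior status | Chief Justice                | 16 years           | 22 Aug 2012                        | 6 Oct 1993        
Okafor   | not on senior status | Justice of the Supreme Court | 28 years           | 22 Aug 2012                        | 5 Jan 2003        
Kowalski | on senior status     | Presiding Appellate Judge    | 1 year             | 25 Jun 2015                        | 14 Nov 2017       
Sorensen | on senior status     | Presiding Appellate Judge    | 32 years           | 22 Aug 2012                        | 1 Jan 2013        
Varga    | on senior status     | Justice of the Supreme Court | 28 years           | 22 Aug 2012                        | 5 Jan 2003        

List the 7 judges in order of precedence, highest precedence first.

Brennan, Sato, Okafor, Varga, Horvat, Sorensen, Kowalski

By date of first judicial appointment (earlier first): Brennan (17 Oct 2011); then Sato, Okafor, Varga, Horvat and Sorensen (each 22 Aug 2012); then Kowalski (25 Jun 2015).
Among Sato, Okafor, Varga, Horvat and Sorensen, by office: Sato (Chief Justice) before Okafor and Varga (Justice of the Supreme Court) before Horvat and Sorensen (Presiding Appellate Judge).
Okafor and Varga both have date of commission 5 Jan 2003, so the next rule applies.
Okafor and Varga both have years on the bench 28 years, so the next rule applies.
Among Okafor and Varga, alphabetically by surname: Okafor before Varga.
Horvat and Sorensen both have date of commission 1 Jan 2013, so the next rule applies.
Horvat and Sorensen both have years on the bench 32 years, so the next rule applies.
Among Horvat and Sorensen, alphabetically by surname: Horvat before Sorensen.
Full order: Brennan, Sato, Okafor, Varga, Horvat, Sorensen, Kowalski.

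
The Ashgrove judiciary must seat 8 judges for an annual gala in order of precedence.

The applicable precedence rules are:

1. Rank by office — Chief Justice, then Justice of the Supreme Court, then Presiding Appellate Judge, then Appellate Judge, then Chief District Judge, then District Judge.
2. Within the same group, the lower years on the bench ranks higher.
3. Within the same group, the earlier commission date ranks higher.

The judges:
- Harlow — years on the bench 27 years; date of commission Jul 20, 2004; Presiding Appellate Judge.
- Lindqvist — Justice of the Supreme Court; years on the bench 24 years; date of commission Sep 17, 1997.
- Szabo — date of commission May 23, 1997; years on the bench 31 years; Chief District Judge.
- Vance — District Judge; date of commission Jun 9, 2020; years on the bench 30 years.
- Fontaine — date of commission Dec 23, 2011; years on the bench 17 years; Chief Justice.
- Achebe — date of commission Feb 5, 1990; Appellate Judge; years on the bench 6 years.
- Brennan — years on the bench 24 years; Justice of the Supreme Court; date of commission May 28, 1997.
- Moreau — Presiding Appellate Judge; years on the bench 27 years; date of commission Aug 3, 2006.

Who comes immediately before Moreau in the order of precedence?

Harlow

By office: Fontaine (Chief Justice); then Brennan and Lindqvist (Justice of the Supreme Court); then Harlow and Moreau (Presiding Appellate Judge); then Achebe (Appellate Judge); then Szabo (Chief District Judge); then Vance (District Judge).
Brennan and Lindqvist both have years on the bench 24 years, so the next rule applies.
Among Brennan and Lindqvist, by date of commission (earlier first): Brennan (May 28, 1997) before Lindqvist (Sep 17, 1997).
Harlow and Moreau both have years on the bench 27 years, so the next rule applies.
Among Harlow and Moreau, by date of commission (earlier first): Harlow (Jul 20, 2004) before Moreau (Aug 3, 2006).
Order: Fontaine, Brennan, Lindqvist, Harlow, Moreau, Achebe, Szabo, Vance.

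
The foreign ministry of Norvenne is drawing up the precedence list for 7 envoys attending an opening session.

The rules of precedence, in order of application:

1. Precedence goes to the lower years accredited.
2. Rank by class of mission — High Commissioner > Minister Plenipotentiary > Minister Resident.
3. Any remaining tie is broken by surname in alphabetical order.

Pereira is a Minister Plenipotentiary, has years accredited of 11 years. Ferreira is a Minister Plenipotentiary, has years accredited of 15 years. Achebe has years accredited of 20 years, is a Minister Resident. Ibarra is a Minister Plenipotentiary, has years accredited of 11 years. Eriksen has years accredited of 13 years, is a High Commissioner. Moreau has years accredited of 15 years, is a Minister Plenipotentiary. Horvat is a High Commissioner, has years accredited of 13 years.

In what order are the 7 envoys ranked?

Ibarra, Pereira, Eriksen, Horvat, Ferreira, Moreau, Achebe

By years accredited (lower first): Ibarra and Pereira (both 11 years); then Eriksen and Horvat (both 13 years); then Ferreira and Moreau (both 15 years); then Achebe (20 years).
Ibarra and Pereira are each Minister Plenipotentiary, so the next rule applies.
Among Ibarra and Pereira, alphabetically by surname: Ibarra before Pereira.
Eriksen and Horvat are each High Commissioner, so the next rule applies.
Among Eriksen and Horvat, alphabetically by surname: Eriksen before Horvat.
Ferreira and Moreau are each Minister Plenipotentiary, so the next rule applies.
Among Ferreira and Moreau, alphabetically by surname: Ferreira before Moreau.
Full order: Ibarra, Pereira, Eriksen, Horvat, Ferreira, Moreau, Achebe.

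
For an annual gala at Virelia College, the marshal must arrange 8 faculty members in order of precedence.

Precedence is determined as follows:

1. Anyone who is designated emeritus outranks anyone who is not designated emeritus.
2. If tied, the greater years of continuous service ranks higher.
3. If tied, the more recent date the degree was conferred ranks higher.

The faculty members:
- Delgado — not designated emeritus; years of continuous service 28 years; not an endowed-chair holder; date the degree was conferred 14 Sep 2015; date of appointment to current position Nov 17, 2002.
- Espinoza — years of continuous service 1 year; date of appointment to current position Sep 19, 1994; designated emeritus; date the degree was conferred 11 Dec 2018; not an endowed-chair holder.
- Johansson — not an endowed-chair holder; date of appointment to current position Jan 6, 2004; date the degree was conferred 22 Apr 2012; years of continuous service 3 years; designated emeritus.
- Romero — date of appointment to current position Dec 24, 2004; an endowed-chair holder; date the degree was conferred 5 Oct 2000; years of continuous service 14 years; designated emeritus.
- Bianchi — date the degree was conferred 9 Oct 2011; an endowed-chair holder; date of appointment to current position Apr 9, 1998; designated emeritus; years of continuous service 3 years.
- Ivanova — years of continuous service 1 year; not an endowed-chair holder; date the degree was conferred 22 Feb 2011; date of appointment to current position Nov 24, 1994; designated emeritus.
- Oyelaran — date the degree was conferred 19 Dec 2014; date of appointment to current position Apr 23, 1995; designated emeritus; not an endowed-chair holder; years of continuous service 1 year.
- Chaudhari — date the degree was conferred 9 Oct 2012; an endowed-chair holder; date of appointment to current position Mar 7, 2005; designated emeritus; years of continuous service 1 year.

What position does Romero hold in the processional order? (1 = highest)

1

By the first rule: Romero, Johansson, Bianchi, Espinoza, Oyelaran, Chaudhari and Ivanova (each designated emeritus); then Delgado (not designated emeritus).
Among Romero, Johansson, Bianchi, Espinoza, Oyelaran, Chaudhari and Ivanova, by years of continuous service (higher first): Romero (14 years) before Johansson and Bianchi (3 years) before Espinoza, Oyelaran, Chaudhari and Ivanova (1 year).
Among Johansson and Bianchi, by date the degree was conferred (later first): Johansson (22 Apr 2012) before Bianchi (9 Oct 2011).
Among Espinoza, Oyelaran, Chaudhari and Ivanova, by date the degree was conferred (later first): Espinoza (11 Dec 2018) before Oyelaran (19 Dec 2014) before Chaudhari (9 Oct 2012) before Ivanova (22 Feb 2011).
Order: Romero, Johansson, Bianchi, Espinoza, Oyelaran, Chaudhari, Ivanova, Delgado. So position 1.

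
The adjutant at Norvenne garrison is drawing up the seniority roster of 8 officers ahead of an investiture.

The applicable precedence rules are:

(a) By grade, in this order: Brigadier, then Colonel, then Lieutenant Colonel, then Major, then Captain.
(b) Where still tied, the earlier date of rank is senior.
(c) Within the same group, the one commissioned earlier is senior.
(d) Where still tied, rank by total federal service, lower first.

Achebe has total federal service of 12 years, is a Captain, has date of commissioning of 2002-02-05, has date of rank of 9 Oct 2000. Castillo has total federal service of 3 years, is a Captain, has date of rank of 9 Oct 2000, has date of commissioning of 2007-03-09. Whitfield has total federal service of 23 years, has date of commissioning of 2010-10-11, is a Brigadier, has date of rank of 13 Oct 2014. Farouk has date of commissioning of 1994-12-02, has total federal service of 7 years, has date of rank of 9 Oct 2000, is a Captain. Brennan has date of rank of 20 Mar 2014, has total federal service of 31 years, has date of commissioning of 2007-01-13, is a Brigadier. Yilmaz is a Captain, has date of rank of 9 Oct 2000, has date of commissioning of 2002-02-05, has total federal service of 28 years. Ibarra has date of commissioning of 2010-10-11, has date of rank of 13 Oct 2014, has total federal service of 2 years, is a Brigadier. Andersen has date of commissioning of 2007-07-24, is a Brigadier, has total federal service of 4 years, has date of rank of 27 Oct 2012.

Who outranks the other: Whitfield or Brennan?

By grade: Andersen, Brennan, Ibarra and Whitfield (Brigadier); then Farouk, Achebe, Yilmaz and Castillo (Captain).
Among Andersen, Brennan, Ibarra and Whitfield, by date of rank (earlier first): Andersen (27 Oct 2012) before Brennan (20 Mar 2014) before Ibarra and Whitfield (13 Oct 2014).
Ibarra and Whitfield both have date of commissioning 2010-10-11, so the next rule applies.
Among Ibarra and Whitfield, by total federal service (lower first): Ibarra (2 years) before Whitfield (23 years).
Farouk, Achebe, Yilmaz and Castillo all have date of rank 9 Oct 2000, so the next rule applies.
Among Farouk, Achebe, Yilmaz and Castillo, by date of commissioning (earlier first): Farouk (1994-12-02) before Achebe and Yilmaz (2002-02-05) before Castillo (2007-03-09).
Among Achebe and Yilmaz, by total federal service (lower first): Achebe (12 years) before Yilmaz (28 years).
So Brennan takes precedence.

Brennan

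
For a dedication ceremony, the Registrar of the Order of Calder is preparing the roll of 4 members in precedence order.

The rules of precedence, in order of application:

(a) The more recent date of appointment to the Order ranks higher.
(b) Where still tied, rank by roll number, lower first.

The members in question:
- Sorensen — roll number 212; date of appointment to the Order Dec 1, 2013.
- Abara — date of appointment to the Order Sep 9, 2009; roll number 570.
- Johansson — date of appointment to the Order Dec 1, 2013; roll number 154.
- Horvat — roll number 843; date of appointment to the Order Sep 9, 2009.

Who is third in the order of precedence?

Abara

By date of appointment to the Order (later first): Johansson and Sorensen (both Dec 1, 2013); then Abara and Horvat (both Sep 9, 2009).
Among Johansson and Sorensen, by roll number (lower first): Johansson (154) before Sorensen (212).
Among Abara and Horvat, by roll number (lower first): Abara (570) before Horvat (843).
Order: Johansson, Sorensen, Abara, Horvat.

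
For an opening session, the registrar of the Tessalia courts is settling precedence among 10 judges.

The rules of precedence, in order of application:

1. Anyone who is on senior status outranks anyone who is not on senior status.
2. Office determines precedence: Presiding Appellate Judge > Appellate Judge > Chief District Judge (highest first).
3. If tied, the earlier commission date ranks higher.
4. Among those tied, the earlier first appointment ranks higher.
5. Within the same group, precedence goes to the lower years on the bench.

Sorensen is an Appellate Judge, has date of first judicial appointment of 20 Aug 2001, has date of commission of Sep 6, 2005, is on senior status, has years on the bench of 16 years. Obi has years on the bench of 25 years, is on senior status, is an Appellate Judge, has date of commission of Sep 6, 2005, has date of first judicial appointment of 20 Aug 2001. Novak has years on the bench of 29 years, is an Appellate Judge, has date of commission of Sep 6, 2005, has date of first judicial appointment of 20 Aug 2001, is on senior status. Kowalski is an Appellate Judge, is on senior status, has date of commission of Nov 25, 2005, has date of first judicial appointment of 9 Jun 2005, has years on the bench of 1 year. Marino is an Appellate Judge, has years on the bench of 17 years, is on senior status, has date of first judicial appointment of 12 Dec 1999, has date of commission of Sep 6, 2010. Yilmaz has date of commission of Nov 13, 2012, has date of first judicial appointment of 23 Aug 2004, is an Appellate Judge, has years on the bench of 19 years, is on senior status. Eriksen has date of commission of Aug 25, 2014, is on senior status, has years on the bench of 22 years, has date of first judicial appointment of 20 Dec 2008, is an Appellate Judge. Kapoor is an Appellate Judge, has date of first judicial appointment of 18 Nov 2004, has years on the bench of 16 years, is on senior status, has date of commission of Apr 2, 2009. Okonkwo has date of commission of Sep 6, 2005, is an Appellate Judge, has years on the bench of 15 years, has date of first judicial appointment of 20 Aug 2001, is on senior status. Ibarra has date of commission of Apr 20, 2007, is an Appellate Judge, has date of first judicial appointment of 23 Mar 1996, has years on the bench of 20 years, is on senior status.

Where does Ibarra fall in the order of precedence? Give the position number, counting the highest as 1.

By the first rule: Okonkwo, Sorensen, Obi, Novak, Kowalski, Ibarra, Kapoor, Marino, Yilmaz and Eriksen (each on senior status).
Okonkwo, Sorensen, Obi, Novak, Kowalski, Ibarra, Kapoor, Marino, Yilmaz and Eriksen are each Appellate Judge, so the next rule applies.
Among Okonkwo, Sorensen, Obi, Novak, Kowalski, Ibarra, Kapoor, Marino, Yilmaz and Eriksen, by date of commission (earlier first): Okonkwo, Sorensen, Obi and Novak (Sep 6, 2005) before Kowalski (Nov 25, 2005) before Ibarra (Apr 20, 2007) before Kapoor (Apr 2, 2009) before Marino (Sep 6, 2010) before Yilmaz (Nov 13, 2012) before Eriksen (Aug 25, 2014).
Okonkwo, Sorensen, Obi and Novak all have date of first judicial appointment 20 Aug 2001, so the next rule applies.
Among Okonkwo, Sorensen, Obi and Novak, by years on the bench (lower first): Okonkwo (15 years) before Sorensen (16 years) before Obi (25 years) before Novak (29 years).
Order: Okonkwo, Sorensen, Obi, Novak, Kowalski, Ibarra, Kapoor, Marino, Yilmaz, Eriksen. So position 6.

6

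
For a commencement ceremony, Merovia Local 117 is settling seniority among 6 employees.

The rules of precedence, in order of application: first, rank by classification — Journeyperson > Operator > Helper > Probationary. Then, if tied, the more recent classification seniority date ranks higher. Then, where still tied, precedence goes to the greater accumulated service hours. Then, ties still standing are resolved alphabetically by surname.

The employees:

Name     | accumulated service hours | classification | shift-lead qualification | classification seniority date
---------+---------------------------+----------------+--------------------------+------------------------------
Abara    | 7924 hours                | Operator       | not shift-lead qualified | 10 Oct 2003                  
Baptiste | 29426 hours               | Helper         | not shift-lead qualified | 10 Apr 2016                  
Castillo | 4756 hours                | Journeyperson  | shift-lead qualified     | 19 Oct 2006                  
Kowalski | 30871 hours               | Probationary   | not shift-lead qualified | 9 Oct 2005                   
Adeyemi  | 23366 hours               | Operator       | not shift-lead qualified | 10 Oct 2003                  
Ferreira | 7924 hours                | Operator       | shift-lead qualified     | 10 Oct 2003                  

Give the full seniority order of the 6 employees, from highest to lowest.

Castillo, Adeyemi, Abara, Ferreira, Baptiste, Kowalski

By classification: Castillo (Journeyperson); then Adeyemi, Abara and Ferreira (Operator); then Baptiste (Helper); then Kowalski (Probationary).
Adeyemi, Abara and Ferreira all have classification seniority date 10 Oct 2003, so the next rule applies.
Among Adeyemi, Abara and Ferreira, by accumulated service hours (higher first): Adeyemi (23366 hours) before Abara and Ferreira (7924 hours).
Among Abara and Ferreira, alphabetically by surname: Abara before Ferreira.
Full order: Castillo, Adeyemi, Abara, Ferreira, Baptiste, Kowalski.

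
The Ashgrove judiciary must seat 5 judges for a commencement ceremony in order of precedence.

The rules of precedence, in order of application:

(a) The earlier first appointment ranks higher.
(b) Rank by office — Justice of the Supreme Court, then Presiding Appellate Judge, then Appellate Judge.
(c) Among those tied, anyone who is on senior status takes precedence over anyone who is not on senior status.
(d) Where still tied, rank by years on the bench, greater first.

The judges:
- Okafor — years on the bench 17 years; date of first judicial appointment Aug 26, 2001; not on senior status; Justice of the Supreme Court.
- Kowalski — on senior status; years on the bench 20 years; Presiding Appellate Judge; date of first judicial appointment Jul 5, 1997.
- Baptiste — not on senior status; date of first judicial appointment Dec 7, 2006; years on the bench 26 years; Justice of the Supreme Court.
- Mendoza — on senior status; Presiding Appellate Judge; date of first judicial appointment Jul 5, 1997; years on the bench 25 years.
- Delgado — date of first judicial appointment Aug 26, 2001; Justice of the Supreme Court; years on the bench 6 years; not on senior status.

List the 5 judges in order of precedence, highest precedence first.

By date of first judicial appointment (earlier first): Mendoza and Kowalski (both Jul 5, 1997); then Okafor and Delgado (both Aug 26, 2001); then Baptiste (Dec 7, 2006).
Mendoza and Kowalski are each Presiding Appellate Judge, so the next rule applies.
Mendoza and Kowalski are each on senior status, so the next rule applies.
Among Mendoza and Kowalski, by years on the bench (higher first): Mendoza (25 years) before Kowalski (20 years).
Okafor and Delgado are each Justice of the Supreme Court, so the next rule applies.
Okafor and Delgado are each not on senior status, so the next rule applies.
Among Okafor and Delgado, by years on the bench (higher first): Okafor (17 years) before Delgado (6 years).
Full order: Mendoza, Kowalski, Okafor, Delgado, Baptiste.

Mendoza, Kowalski, Okafor, Delgado, Baptiste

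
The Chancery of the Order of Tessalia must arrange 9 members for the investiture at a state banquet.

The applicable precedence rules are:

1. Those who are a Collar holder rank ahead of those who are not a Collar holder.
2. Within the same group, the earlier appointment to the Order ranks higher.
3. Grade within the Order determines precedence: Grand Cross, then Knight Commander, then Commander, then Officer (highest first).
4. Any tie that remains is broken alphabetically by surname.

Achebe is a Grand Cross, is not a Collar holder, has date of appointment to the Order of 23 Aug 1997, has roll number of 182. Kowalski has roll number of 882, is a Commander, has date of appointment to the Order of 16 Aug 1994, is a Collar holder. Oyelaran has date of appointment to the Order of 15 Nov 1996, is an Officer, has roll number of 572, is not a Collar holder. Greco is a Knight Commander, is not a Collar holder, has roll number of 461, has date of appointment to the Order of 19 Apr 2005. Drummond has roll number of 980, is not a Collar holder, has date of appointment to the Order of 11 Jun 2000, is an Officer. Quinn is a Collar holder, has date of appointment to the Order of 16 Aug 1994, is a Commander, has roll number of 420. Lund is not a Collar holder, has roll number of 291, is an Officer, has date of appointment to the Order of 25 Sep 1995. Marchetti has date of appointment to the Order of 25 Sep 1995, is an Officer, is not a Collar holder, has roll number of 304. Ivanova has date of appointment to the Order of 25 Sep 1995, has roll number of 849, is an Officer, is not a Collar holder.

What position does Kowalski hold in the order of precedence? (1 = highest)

1

By the first rule: Kowalski and Quinn (both a Collar holder); then Ivanova, Lund, Marchetti, Oyelaran, Achebe, Drummond and Greco (each not a Collar holder).
Kowalski and Quinn both have date of appointment to the Order 16 Aug 1994, so the next rule applies.
Kowalski and Quinn are each Commander, so the next rule applies.
Among Kowalski and Quinn, alphabetically by surname: Kowalski before Quinn.
Among Ivanova, Lund, Marchetti, Oyelaran, Achebe, Drummond and Greco, by date of appointment to the Order (earlier first): Ivanova, Lund and Marchetti (25 Sep 1995) before Oyelaran (15 Nov 1996) before Achebe (23 Aug 1997) before Drummond (11 Jun 2000) before Greco (19 Apr 2005).
Ivanova, Lund and Marchetti are each Officer, so the next rule applies.
Among Ivanova, Lund and Marchetti, alphabetically by surname: Ivanova before Lund before Marchetti.
Order: Kowalski, Quinn, Ivanova, Lund, Marchetti, Oyelaran, Achebe, Drummond, Greco. So position 1.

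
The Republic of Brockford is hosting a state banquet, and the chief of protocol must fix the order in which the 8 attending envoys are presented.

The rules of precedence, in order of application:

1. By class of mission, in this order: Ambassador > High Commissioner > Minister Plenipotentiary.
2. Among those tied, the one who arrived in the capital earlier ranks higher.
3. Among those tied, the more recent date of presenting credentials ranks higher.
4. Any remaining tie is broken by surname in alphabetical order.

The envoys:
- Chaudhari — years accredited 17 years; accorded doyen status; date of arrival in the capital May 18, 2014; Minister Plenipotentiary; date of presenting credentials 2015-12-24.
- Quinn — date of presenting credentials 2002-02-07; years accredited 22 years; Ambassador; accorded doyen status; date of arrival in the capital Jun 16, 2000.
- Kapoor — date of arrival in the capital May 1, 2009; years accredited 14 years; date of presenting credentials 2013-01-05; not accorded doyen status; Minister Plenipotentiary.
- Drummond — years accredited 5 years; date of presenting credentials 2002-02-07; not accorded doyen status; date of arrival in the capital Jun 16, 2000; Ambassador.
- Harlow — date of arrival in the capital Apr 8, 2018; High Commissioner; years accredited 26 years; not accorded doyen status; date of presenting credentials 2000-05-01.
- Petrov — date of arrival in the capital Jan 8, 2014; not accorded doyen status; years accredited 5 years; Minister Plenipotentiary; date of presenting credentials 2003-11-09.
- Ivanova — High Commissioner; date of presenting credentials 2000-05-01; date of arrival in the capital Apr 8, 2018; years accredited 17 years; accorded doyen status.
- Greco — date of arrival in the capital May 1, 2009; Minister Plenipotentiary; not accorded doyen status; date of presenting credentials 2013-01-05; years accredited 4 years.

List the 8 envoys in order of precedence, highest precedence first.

Drummond, Quinn, Harlow, Ivanova, Greco, Kapoor, Petrov, Chaudhari

By class of mission: Drummond and Quinn (Ambassador); then Harlow and Ivanova (High Commissioner); then Greco, Kapoor, Petrov and Chaudhari (Minister Plenipotentiary).
Drummond and Quinn both have date of arrival in the capital Jun 16, 2000, so the next rule applies.
Drummond and Quinn both have date of presenting credentials 2002-02-07, so the next rule applies.
Among Drummond and Quinn, alphabetically by surname: Drummond before Quinn.
Harlow and Ivanova both have date of arrival in the capital Apr 8, 2018, so the next rule applies.
Harlow and Ivanova both have date of presenting credentials 2000-05-01, so the next rule applies.
Among Harlow and Ivanova, alphabetically by surname: Harlow before Ivanova.
Among Greco, Kapoor, Petrov and Chaudhari, by date of arrival in the capital (earlier first): Greco and Kapoor (May 1, 2009) before Petrov (Jan 8, 2014) before Chaudhari (May 18, 2014).
Greco and Kapoor both have date of presenting credentials 2013-01-05, so the next rule applies.
Among Greco and Kapoor, alphabetically by surname: Greco before Kapoor.
Full order: Drummond, Quinn, Harlow, Ivanova, Greco, Kapoor, Petrov, Chaudhari.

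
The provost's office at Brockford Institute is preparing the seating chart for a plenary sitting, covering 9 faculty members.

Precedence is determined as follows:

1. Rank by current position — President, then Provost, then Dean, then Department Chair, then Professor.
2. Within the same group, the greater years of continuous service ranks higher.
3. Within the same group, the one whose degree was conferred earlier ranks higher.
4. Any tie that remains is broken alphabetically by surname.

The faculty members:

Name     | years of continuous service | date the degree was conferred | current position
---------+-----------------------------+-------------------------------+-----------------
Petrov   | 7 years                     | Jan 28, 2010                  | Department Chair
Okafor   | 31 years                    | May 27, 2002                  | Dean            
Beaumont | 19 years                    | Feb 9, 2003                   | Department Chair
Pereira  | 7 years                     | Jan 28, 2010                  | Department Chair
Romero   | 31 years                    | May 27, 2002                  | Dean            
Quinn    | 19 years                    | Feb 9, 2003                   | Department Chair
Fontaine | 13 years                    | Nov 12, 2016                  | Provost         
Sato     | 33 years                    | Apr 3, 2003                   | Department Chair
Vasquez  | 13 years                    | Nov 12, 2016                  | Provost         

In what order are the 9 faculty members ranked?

By current position: Fontaine and Vasquez (Provost); then Okafor and Romero (Dean); then Sato, Beaumont, Quinn, Pereira and Petrov (Department Chair).
Fontaine and Vasquez both have years of continuous service 13 years, so the next rule applies.
Fontaine and Vasquez both have date the degree was conferred Nov 12, 2016, so the next rule applies.
Among Fontaine and Vasquez, alphabetically by surname: Fontaine before Vasquez.
Okafor and Romero both have years of continuous service 31 years, so the next rule applies.
Okafor and Romero both have date the degree was conferred May 27, 2002, so the next rule applies.
Among Okafor and Romero, alphabetically by surname: Okafor before Romero.
Among Sato, Beaumont, Quinn, Pereira and Petrov, by years of continuous service (higher first): Sato (33 years) before Beaumont and Quinn (19 years) before Pereira and Petrov (7 years).
Beaumont and Quinn both have date the degree was conferred Feb 9, 2003, so the next rule applies.
Among Beaumont and Quinn, alphabetically by surname: Beaumont before Quinn.
Pereira and Petrov both have date the degree was conferred Jan 28, 2010, so the next rule applies.
Among Pereira and Petrov, alphabetically by surname: Pereira before Petrov.
Full order: Fontaine, Vasquez, Okafor, Romero, Sato, Beaumont, Quinn, Pereira, Petrov.

Fontaine, Vasquez, Okafor, Romero, Sato, Beaumont, Quinn, Pereira, Petrov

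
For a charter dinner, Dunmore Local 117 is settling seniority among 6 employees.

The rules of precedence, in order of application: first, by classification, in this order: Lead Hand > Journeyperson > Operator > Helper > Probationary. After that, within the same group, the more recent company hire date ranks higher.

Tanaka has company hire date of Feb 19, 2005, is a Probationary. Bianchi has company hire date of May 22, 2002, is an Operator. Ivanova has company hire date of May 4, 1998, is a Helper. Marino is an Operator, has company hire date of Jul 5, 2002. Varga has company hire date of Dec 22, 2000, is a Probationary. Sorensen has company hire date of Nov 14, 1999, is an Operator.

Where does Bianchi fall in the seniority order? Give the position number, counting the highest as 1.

By classification: Marino, Bianchi and Sorensen (Operator); then Ivanova (Helper); then Tanaka and Varga (Probationary).
Among Marino, Bianchi and Sorensen, by company hire date (later first): Marino (Jul 5, 2002) before Bianchi (May 22, 2002) before Sorensen (Nov 14, 1999).
Among Tanaka and Varga, by company hire date (later first): Tanaka (Feb 19, 2005) before Varga (Dec 22, 2000).
Order: Marino, Bianchi, Sorensen, Ivanova, Tanaka, Varga. So position 2.

2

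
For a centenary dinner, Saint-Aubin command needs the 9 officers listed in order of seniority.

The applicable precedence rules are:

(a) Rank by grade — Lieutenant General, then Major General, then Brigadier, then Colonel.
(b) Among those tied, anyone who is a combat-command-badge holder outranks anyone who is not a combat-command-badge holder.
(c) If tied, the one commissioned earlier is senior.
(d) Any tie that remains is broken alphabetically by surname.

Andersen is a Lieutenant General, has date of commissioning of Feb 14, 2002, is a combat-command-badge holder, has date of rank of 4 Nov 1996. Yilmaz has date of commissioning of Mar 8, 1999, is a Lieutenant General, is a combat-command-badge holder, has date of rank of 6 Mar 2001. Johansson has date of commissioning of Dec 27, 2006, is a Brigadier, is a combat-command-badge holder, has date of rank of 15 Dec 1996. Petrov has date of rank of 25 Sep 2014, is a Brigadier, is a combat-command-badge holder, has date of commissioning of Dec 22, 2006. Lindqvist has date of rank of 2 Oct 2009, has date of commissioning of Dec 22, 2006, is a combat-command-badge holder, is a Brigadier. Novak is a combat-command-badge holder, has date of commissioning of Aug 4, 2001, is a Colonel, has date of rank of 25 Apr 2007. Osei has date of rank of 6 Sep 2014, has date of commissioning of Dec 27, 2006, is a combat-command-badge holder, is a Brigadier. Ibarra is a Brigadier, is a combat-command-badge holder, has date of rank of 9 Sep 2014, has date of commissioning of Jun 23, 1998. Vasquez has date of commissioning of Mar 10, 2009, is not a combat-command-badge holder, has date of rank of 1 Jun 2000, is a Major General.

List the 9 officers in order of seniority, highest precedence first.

Yilmaz, Andersen, Vasquez, Ibarra, Lindqvist, Petrov, Johansson, Osei, Novak

By grade: Yilmaz and Andersen (Lieutenant General); then Vasquez (Major General); then Ibarra, Lindqvist, Petrov, Johansson and Osei (Brigadier); then Novak (Colonel).
Yilmaz and Andersen are each a combat-command-badge holder, so the next rule applies.
Among Yilmaz and Andersen, by date of commissioning (earlier first): Yilmaz (Mar 8, 1999) before Andersen (Feb 14, 2002).
Ibarra, Lindqvist, Petrov, Johansson and Osei are each a combat-command-badge holder, so the next rule applies.
Among Ibarra, Lindqvist, Petrov, Johansson and Osei, by date of commissioning (earlier first): Ibarra (Jun 23, 1998) before Lindqvist and Petrov (Dec 22, 2006) before Johansson and Osei (Dec 27, 2006).
Among Lindqvist and Petrov, alphabetically by surname: Lindqvist before Petrov.
Among Johansson and Osei, alphabetically by surname: Johansson before Osei.
Full order: Yilmaz, Andersen, Vasquez, Ibarra, Lindqvist, Petrov, Johansson, Osei, Novak.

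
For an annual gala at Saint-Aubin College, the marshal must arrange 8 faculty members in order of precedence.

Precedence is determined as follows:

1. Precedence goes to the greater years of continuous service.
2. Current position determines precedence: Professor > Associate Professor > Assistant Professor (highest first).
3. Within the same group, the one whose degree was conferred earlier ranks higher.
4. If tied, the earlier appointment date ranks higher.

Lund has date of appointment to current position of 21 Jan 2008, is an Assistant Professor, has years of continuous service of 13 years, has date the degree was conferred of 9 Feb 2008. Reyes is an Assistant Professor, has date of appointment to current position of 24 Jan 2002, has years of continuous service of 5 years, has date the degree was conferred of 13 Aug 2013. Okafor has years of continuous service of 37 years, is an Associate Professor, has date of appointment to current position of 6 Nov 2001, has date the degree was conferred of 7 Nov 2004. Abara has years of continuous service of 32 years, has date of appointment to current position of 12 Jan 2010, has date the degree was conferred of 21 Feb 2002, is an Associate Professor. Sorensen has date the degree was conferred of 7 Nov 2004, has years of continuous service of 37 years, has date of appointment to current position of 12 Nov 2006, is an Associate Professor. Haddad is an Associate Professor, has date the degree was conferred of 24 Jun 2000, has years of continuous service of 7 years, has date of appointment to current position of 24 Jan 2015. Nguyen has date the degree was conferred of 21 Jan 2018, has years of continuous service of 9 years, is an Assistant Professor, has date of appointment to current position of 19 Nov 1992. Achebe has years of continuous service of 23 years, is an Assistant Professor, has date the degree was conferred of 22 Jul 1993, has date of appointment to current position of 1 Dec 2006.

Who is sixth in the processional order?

By years of continuous service (higher first): Okafor and Sorensen (both 37 years); then Abara (32 years); then Achebe (23 years); then Lund (13 years); then Nguyen (9 years); then Haddad (7 years); then Reyes (5 years).
Okafor and Sorensen are each Associate Professor, so the next rule applies.
Okafor and Sorensen both have date the degree was conferred 7 Nov 2004, so the next rule applies.
Among Okafor and Sorensen, by date of appointment to current position (earlier first): Okafor (6 Nov 2001) before Sorensen (12 Nov 2006).
Order: Okafor, Sorensen, Abara, Achebe, Lund, Nguyen, Haddad, Reyes.

Nguyen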